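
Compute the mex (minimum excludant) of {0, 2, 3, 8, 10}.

1

0 is in the set but 1 is not, so the mex is 1.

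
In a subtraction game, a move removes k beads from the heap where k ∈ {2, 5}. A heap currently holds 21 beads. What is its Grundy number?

0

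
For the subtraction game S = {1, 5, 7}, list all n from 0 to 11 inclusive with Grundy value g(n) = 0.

Grundy values for subtraction set {1, 5, 7}:
g(0) = mex{} = 0
g(1) = mex{0} = 1
g(2) = mex{1} = 0
g(3) = mex{0} = 1
g(4) = mex{1} = 0
g(5) = mex{0} = 1
g(6) = mex{1} = 0
g(7) = mex{0} = 1
g(8) = mex{1} = 0
g(9) = mex{0} = 1
g(10) = mex{1} = 0
g(11) = mex{0} = 1
The P-positions (g = 0) in 0..11 are 0, 2, 4, 6, 8, 10.

0, 2, 4, 6, 8, 10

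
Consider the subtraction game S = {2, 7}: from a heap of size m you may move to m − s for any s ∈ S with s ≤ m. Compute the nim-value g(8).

2

Compute g(0), g(1), … for moves {2, 7}:
g(0) = mex{} = 0
g(1) = mex{} = 0
g(2) = mex{0} = 1
g(3) = mex{0} = 1
g(4) = mex{1} = 0
g(5) = mex{1} = 0
g(6) = mex{0} = 1
g(7) = mex{0} = 1
g(8) = mex{0,1} = 2
So g(8) = 2.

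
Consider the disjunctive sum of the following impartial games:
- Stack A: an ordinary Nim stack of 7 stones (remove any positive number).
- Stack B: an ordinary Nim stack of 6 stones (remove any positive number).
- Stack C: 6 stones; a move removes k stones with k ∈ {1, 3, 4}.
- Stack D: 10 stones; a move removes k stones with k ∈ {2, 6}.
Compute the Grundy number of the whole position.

2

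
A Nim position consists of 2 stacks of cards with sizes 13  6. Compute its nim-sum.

Write each in binary and XOR column by column:
  1101  (13)
  0110  (6)
  ----
  1011  (11)

11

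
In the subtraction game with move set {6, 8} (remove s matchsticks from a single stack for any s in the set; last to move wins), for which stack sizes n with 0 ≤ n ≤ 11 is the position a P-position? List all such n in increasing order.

Compute g(0), g(1), … for moves {6, 8}:
g(0) = mex{} = 0
g(1) = mex{} = 0
g(2) = mex{} = 0
g(3) = mex{} = 0
g(4) = mex{} = 0
g(5) = mex{} = 0
g(6) = mex{0} = 1
g(7) = mex{0} = 1
g(8) = mex{0} = 1
g(9) = mex{0} = 1
g(10) = mex{0} = 1
g(11) = mex{0} = 1
The P-positions (g = 0) in 0..11 are 0, 1, 2, 3, 4, 5.

0, 1, 2, 3, 4, 5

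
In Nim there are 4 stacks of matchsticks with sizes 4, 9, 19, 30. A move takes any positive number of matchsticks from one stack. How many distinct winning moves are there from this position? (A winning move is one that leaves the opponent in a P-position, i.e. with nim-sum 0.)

In binary:
  00100  (4)
  01001  (9)
  10011  (19)
  11110  (30)
  -----
  00000  (0)
The nim-sum is already 0, so every move leaves a nonzero nim-sum — there are no winning moves.

0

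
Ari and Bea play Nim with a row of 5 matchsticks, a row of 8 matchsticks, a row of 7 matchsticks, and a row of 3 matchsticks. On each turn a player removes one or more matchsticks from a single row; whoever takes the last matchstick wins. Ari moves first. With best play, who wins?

Ari wins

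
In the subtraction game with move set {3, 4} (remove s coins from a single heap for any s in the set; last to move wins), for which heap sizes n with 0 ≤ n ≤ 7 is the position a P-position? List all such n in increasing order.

0, 1, 2, 7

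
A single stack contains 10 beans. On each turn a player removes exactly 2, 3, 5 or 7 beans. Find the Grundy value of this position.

0

Compute g(0), g(1), … for moves {2, 3, 5, 7}:
g(0) = mex{} = 0
g(1) = mex{} = 0
g(2) = mex{0} = 1
g(3) = mex{0} = 1
g(4) = mex{0,1} = 2
g(5) = mex{0,1} = 2
g(6) = mex{0,1,2} = 3
g(7) = mex{0,1,2} = 3
g(8) = mex{0,1,2,3} = 4
g(9) = mex{1,2,3} = 0
g(10) = mex{1,2,3,4} = 0
So g(10) = 0.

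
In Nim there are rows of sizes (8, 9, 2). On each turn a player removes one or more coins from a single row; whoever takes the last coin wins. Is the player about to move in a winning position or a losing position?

Winning position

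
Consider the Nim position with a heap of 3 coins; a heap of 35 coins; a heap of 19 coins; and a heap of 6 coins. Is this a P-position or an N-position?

N-position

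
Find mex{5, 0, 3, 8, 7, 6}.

0 is in the set but 1 is not, so the mex is 1.

1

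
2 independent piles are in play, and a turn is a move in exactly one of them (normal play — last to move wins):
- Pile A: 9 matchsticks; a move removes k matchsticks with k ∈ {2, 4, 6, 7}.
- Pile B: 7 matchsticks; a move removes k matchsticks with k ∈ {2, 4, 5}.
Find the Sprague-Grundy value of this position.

0

Build the Grundy sequence for pile A with g(k) = mex{g(k−s) : s ∈ {2, 4, 6, 7}, s ≤ k}:
k:     0  1  2  3  4  5  6  7  8  9
g(k):  0  0  1  1  2  2  3  3  4  0
So g(9) = 0.
For pile B, compute g(0), g(1), … with moves {2, 4, 5}:
k:     0  1  2  3  4  5  6  7
g(k):  0  0  1  1  2  2  3  0
So g(7) = 0.
By the Sprague-Grundy theorem, the Grundy value of a sum of independent games is the XOR of the component values.
Combined value = 0 ⊕ 0 = 0.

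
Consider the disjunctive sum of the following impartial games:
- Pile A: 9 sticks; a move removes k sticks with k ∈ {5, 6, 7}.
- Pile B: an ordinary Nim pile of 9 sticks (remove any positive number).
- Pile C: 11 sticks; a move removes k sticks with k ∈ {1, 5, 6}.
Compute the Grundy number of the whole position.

8

For pile A, compute g(0), g(1), … with moves {5, 6, 7}:
g(0) = mex{} = 0
g(1) = mex{} = 0
g(2) = mex{} = 0
g(3) = mex{} = 0
g(4) = mex{} = 0
g(5) = mex{0} = 1
g(6) = mex{0} = 1
g(7) = mex{0} = 1
g(8) = mex{0} = 1
g(9) = mex{0} = 1
So g(9) = 1.
Pile B is a plain Nim pile of size 9, so its Grundy value is 9.
Grundy values for pile C (subtraction set {1, 5, 6}):
k:     0  1  2  3  4  5  6  7  8  9 10 11
g(k):  0  1  0  1  0  1  2  3  2  3  2  0
So g(11) = 0.
The value of a disjunctive sum is the nim-sum of the parts.
Combined value = 1 ⊕ 9 ⊕ 0 = 8.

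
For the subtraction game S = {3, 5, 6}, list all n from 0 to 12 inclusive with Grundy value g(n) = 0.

Grundy values for subtraction set {3, 5, 6}:
k:     0  1  2  3  4  5  6  7  8  9 10 11 12
g(k):  0  0  0  1  1  1  2  2  2  0  0  0  1
The P-positions (g = 0) in 0..12 are 0, 1, 2, 9, 10, 11.

0, 1, 2, 9, 10, 11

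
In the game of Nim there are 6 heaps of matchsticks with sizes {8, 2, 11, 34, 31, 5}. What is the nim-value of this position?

Write each in binary and XOR column by column:
  001000  (8)
  000010  (2)
  001011  (11)
  100010  (34)
  011111  (31)
  000101  (5)
  ------
  111001  (57)

57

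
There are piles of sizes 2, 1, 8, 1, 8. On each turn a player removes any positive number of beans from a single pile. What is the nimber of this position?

Compute the nim-sum pairwise:
2 ^ 1 = 3
3 ^ 8 = 11
11 ^ 1 = 10
10 ^ 8 = 2

2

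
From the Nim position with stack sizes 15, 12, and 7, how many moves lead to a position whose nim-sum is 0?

3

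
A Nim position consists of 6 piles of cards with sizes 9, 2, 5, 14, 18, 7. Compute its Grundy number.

21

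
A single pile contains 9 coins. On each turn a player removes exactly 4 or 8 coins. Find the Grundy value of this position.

Grundy values for subtraction set {4, 8}:
g(0) = mex{} = 0
g(1) = mex{} = 0
g(2) = mex{} = 0
g(3) = mex{} = 0
g(4) = mex{0} = 1
g(5) = mex{0} = 1
g(6) = mex{0} = 1
g(7) = mex{0} = 1
g(8) = mex{0,1} = 2
g(9) = mex{0,1} = 2
So g(9) = 2.

2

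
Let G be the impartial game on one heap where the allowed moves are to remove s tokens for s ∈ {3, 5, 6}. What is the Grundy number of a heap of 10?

0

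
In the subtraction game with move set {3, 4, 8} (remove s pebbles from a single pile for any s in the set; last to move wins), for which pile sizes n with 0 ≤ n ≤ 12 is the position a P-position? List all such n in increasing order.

0, 1, 2, 7, 12

Compute g(0), g(1), … for moves {3, 4, 8}:
k:     0  1  2  3  4  5  6  7  8  9 10 11 12
g(k):  0  0  0  1  1  1  2  0  2  3  1  3  0
The P-positions (g = 0) in 0..12 are 0, 1, 2, 7, 12.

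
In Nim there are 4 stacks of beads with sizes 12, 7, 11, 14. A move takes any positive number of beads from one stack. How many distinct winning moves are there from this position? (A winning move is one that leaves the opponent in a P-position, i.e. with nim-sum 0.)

3

Nim-sum: 12 XOR 7 XOR 11 XOR 14 = 14.
The overall nim-sum is X = 14. A stack of size p has a winning move iff p XOR X < p (reduce it to p XOR X).
  12: 12 XOR 14 = 2 < 12 — winning move (to 2).
  7: 7 XOR 14 = 9 ≥ 7 — no move.
  11: 11 XOR 14 = 5 < 11 — winning move (to 5).
  14: 14 XOR 14 = 0 < 14 — winning move (to 0).
That gives 3 winning moves.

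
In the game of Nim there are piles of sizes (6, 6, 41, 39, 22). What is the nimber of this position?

Write each in binary and XOR column by column:
  000110  (6)
  000110  (6)
  101001  (41)
  100111  (39)
  010110  (22)
  ------
  011000  (24)

24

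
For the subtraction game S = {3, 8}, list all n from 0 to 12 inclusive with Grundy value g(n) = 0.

0, 1, 2, 6, 7, 11, 12

Grundy values for subtraction set {3, 8}:
g(0) = mex{} = 0
g(1) = mex{} = 0
g(2) = mex{} = 0
g(3) = mex{0} = 1
g(4) = mex{0} = 1
g(5) = mex{0} = 1
g(6) = mex{1} = 0
g(7) = mex{1} = 0
g(8) = mex{0,1} = 2
g(9) = mex{0} = 1
g(10) = mex{0} = 1
g(11) = mex{1,2} = 0
g(12) = mex{1} = 0
The P-positions (g = 0) in 0..12 are 0, 1, 2, 6, 7, 11, 12.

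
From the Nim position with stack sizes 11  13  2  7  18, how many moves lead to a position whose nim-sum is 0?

Write each in binary and XOR column by column:
  01011  (11)
  01101  (13)
  00010  (2)
  00111  (7)
  10010  (18)
  -----
  10001  (17)
The overall nim-sum is X = 17. A stack of size p has a winning move iff p XOR X < p (reduce it to p XOR X).
  11: 11 XOR 17 = 26 ≥ 11 — no move.
  13: 13 XOR 17 = 28 ≥ 13 — no move.
  2: 2 XOR 17 = 19 ≥ 2 — no move.
  7: 7 XOR 17 = 22 ≥ 7 — no move.
  18: 18 XOR 17 = 3 < 18 — winning move (to 3).
That gives 1 winning move.

1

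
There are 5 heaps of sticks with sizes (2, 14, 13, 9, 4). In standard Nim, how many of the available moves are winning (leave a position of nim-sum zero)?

Compute the nim-sum pairwise:
2 ^ 14 = 12
12 ^ 13 = 1
1 ^ 9 = 8
8 ^ 4 = 12
The overall nim-sum is X = 12. A heap of size p has a winning move iff p XOR X < p (reduce it to p XOR X).
  2: 2 XOR 12 = 14 ≥ 2 — no move.
  14: 14 XOR 12 = 2 < 14 — winning move (to 2).
  13: 13 XOR 12 = 1 < 13 — winning move (to 1).
  9: 9 XOR 12 = 5 < 9 — winning move (to 5).
  4: 4 XOR 12 = 8 ≥ 4 — no move.
That gives 3 winning moves.

3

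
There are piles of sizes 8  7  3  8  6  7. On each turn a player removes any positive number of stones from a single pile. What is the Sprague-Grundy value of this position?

Nim-sum: 8 ^ 7 ^ 3 ^ 8 ^ 6 ^ 7 = 5.

5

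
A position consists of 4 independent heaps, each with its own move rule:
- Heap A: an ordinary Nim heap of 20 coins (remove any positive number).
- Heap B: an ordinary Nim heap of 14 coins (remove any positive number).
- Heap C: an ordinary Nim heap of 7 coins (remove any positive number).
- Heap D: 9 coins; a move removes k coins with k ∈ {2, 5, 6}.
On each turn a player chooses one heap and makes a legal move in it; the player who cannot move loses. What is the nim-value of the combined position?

Heap A is a plain Nim heap of size 20, so its Grundy value is 20.
Heap B is a plain Nim heap of size 14, so its Grundy value is 14.
Heap C is a plain Nim heap of size 7, so its Grundy value is 7.
For heap D, compute g(0), g(1), … with moves {2, 5, 6}:
k:     0  1  2  3  4  5  6  7  8  9
g(k):  0  0  1  1  0  2  1  3  0  2
So g(9) = 2.
The value of a disjunctive sum is the nim-sum of the parts.
Combined value = 20 XOR 14 XOR 7 XOR 2 = 31.

31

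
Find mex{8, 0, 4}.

1

0 is in the set but 1 is not, so the mex is 1.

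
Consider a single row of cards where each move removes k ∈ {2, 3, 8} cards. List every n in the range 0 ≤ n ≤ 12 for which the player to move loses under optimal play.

Build the Grundy sequence with g(k) = mex{g(k−s) : s ∈ {2, 3, 8}, s ≤ k}:
k:     0  1  2  3  4  5  6  7  8  9 10 11 12
g(k):  0  0  1  1  2  0  0  1  1  2  0  0  1
The P-positions (g = 0) in 0..12 are 0, 1, 5, 6, 10, 11.

0, 1, 5, 6, 10, 11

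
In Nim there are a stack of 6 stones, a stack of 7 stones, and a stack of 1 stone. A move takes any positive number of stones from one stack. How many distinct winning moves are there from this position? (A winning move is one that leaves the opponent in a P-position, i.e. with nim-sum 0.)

0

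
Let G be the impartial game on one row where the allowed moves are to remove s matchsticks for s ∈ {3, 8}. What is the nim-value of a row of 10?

Compute g(0), g(1), … for moves {3, 8}:
g(0) = mex{} = 0
g(1) = mex{} = 0
g(2) = mex{} = 0
g(3) = mex{0} = 1
g(4) = mex{0} = 1
g(5) = mex{0} = 1
g(6) = mex{1} = 0
g(7) = mex{1} = 0
g(8) = mex{0,1} = 2
g(9) = mex{0} = 1
g(10) = mex{0} = 1
So g(10) = 1.

1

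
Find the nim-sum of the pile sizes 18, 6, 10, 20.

In binary:
  10010  (18)
  00110  (6)
  01010  (10)
  10100  (20)
  -----
  01010  (10)

10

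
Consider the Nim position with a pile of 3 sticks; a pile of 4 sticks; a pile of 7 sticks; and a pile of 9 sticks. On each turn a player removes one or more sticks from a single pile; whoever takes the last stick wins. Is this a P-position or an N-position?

N-position

In binary:
  0011  (3)
  0100  (4)
  0111  (7)
  1001  (9)
  ----
  1001  (9)
The nim-sum is 9 ≠ 0, so this is an N-position: the player to move can win.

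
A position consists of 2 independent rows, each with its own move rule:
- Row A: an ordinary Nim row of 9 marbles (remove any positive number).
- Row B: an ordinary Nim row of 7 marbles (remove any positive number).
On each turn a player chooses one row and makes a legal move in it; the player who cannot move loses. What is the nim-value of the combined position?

14

Row A is a plain Nim row of size 9, so its Grundy value is 9.
Row B is a plain Nim row of size 7, so its Grundy value is 7.
The value of a disjunctive sum is the nim-sum of the parts.
Combined value = 9 ⊕ 7 = 14.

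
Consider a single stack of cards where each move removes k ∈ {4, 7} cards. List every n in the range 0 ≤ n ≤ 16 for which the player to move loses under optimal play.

0, 1, 2, 3, 11, 12, 13, 14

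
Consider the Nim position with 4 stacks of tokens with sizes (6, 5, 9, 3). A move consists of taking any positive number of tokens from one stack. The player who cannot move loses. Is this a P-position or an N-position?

Nim-sum: 6 ⊕ 5 ⊕ 9 ⊕ 3 = 9.
The nim-sum is 9 ≠ 0, so this is an N-position: the player to move can win.

N-position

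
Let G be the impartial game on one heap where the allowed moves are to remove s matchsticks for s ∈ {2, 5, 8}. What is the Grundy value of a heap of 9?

1

Compute g(0), g(1), … for moves {2, 5, 8}:
g(0) = mex{} = 0
g(1) = mex{} = 0
g(2) = mex{0} = 1
g(3) = mex{0} = 1
g(4) = mex{1} = 0
g(5) = mex{0,1} = 2
g(6) = mex{0} = 1
g(7) = mex{1,2} = 0
g(8) = mex{0,1} = 2
g(9) = mex{0} = 1
So g(9) = 1.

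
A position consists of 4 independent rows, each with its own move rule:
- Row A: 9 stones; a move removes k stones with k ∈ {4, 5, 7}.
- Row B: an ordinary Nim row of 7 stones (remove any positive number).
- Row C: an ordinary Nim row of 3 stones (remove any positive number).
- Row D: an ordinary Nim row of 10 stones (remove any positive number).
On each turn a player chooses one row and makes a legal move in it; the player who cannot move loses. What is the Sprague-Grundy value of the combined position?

12

Build the Grundy sequence for row A with g(k) = mex{g(k−s) : s ∈ {4, 5, 7}, s ≤ k}:
k:     0  1  2  3  4  5  6  7  8  9
g(k):  0  0  0  0  1  1  1  1  2  2
So g(9) = 2.
Row B is a plain Nim row of size 7, so its Grundy value is 7.
Row C is a plain Nim row of size 3, so its Grundy value is 3.
Row D is a plain Nim row of size 10, so its Grundy value is 10.
The value of a disjunctive sum is the nim-sum of the parts.
Combined value = 2 XOR 7 XOR 3 XOR 10 = 12.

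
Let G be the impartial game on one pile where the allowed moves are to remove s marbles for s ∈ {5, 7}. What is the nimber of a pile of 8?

1

Build the Grundy sequence with g(k) = mex{g(k−s) : s ∈ {5, 7}, s ≤ k}:
g(0) = mex{} = 0
g(1) = mex{} = 0
g(2) = mex{} = 0
g(3) = mex{} = 0
g(4) = mex{} = 0
g(5) = mex{0} = 1
g(6) = mex{0} = 1
g(7) = mex{0} = 1
g(8) = mex{0} = 1
So g(8) = 1.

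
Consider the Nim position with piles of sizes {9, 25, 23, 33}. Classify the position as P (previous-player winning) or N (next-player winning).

N-position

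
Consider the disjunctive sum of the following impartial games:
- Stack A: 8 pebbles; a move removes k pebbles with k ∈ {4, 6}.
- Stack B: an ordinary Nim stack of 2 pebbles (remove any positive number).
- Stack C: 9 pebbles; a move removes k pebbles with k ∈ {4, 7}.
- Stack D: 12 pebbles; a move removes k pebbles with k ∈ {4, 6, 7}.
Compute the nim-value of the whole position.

For stack A, compute g(0), g(1), … with moves {4, 6}:
k:     0  1  2  3  4  5  6  7  8
g(k):  0  0  0  0  1  1  1  1  2
So g(8) = 2.
Stack B is a plain Nim stack of size 2, so its Grundy value is 2.
For stack C, compute g(0), g(1), … with moves {4, 7}:
g(0) = mex{} = 0
g(1) = mex{} = 0
g(2) = mex{} = 0
g(3) = mex{} = 0
g(4) = mex{0} = 1
g(5) = mex{0} = 1
g(6) = mex{0} = 1
g(7) = mex{0} = 1
g(8) = mex{0,1} = 2
g(9) = mex{0,1} = 2
So g(9) = 2.
Build the Grundy sequence for stack D with g(k) = mex{g(k−s) : s ∈ {4, 6, 7}, s ≤ k}:
k:     0  1  2  3  4  5  6  7  8  9 10 11 12
g(k):  0  0  0  0  1  1  1  1  2  2  2  0  0
So g(12) = 0.
By the Sprague-Grundy theorem, the Grundy value of a sum of independent games is the XOR of the component values.
Combined value = 2 XOR 2 XOR 2 XOR 0 = 2.

2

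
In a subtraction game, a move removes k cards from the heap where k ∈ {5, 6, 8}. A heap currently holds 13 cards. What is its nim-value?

Compute g(0), g(1), … for moves {5, 6, 8}:
g(0) = mex{} = 0
g(1) = mex{} = 0
g(2) = mex{} = 0
g(3) = mex{} = 0
g(4) = mex{} = 0
g(5) = mex{0} = 1
g(6) = mex{0} = 1
g(7) = mex{0} = 1
g(8) = mex{0} = 1
g(9) = mex{0} = 1
g(10) = mex{0,1} = 2
g(11) = mex{0,1} = 2
g(12) = mex{0,1} = 2
g(13) = mex{1} = 0
So g(13) = 0.

0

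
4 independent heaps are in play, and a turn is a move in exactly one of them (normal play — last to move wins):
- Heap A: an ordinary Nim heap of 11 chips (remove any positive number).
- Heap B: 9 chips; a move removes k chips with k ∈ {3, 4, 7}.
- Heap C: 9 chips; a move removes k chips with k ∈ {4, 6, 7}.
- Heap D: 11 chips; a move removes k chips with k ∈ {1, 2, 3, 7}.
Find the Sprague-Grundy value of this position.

Heap A is a plain Nim heap of size 11, so its Grundy value is 11.
For heap B, compute g(0), g(1), … with moves {3, 4, 7}:
g(0) = mex{} = 0
g(1) = mex{} = 0
g(2) = mex{} = 0
g(3) = mex{0} = 1
g(4) = mex{0} = 1
g(5) = mex{0} = 1
g(6) = mex{0,1} = 2
g(7) = mex{0,1} = 2
g(8) = mex{0,1} = 2
g(9) = mex{0,1,2} = 3
So g(9) = 3.
For heap C, compute g(0), g(1), … with moves {4, 6, 7}:
g(0) = mex{} = 0
g(1) = mex{} = 0
g(2) = mex{} = 0
g(3) = mex{} = 0
g(4) = mex{0} = 1
g(5) = mex{0} = 1
g(6) = mex{0} = 1
g(7) = mex{0} = 1
g(8) = mex{0,1} = 2
g(9) = mex{0,1} = 2
So g(9) = 2.
Grundy values for heap D (subtraction set {1, 2, 3, 7}):
g(0) = mex{} = 0
g(1) = mex{0} = 1
g(2) = mex{0,1} = 2
g(3) = mex{0,1,2} = 3
g(4) = mex{1,2,3} = 0
g(5) = mex{0,2,3} = 1
g(6) = mex{0,1,3} = 2
g(7) = mex{0,1,2} = 3
g(8) = mex{1,2,3} = 0
g(9) = mex{0,2,3} = 1
g(10) = mex{0,1,3} = 2
g(11) = mex{0,1,2} = 3
So g(11) = 3.
The value of a disjunctive sum is the nim-sum of the parts.
Combined value = 11 XOR 3 XOR 2 XOR 3 = 9.

9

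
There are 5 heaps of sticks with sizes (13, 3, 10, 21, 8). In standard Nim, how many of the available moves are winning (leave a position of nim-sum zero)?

Compute the nim-sum pairwise:
13 ^ 3 = 14
14 ^ 10 = 4
4 ^ 21 = 17
17 ^ 8 = 25
The overall nim-sum is X = 25. A heap of size p has a winning move iff p XOR X < p (reduce it to p XOR X).
  13: 13 XOR 25 = 20 ≥ 13 — no move.
  3: 3 XOR 25 = 26 ≥ 3 — no move.
  10: 10 XOR 25 = 19 ≥ 10 — no move.
  21: 21 XOR 25 = 12 < 21 — winning move (to 12).
  8: 8 XOR 25 = 17 ≥ 8 — no move.
That gives 1 winning move.

1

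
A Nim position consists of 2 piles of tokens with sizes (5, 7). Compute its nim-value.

Compute the nim-sum pairwise:
5 XOR 7 = 2

2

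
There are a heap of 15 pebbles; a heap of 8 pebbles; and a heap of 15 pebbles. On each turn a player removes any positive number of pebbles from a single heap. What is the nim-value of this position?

8

Bitwise XOR of the heap sizes:
  1111  (15)
  1000  (8)
  1111  (15)
  ----
  1000  (8)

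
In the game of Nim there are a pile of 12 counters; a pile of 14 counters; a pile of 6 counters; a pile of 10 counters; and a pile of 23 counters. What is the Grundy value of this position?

Compute the nim-sum pairwise:
12 XOR 14 = 2
2 XOR 6 = 4
4 XOR 10 = 14
14 XOR 23 = 25

25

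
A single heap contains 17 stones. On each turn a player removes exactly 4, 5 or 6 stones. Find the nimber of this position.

1

Compute g(0), g(1), … for moves {4, 5, 6}:
k:     0  1  2  3  4  5  6  7  8  9 10 11 12 13 14 15 16 17
g(k):  0  0  0  0  1  1  1  1  2  2  0  0  0  0  1  1  1  1
So g(17) = 1.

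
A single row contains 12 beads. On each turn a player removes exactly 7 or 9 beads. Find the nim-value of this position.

1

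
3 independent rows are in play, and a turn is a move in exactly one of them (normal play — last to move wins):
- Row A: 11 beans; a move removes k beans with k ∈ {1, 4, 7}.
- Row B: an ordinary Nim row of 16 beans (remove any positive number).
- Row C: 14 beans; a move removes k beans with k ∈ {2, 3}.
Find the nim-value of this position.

Grundy values for row A (subtraction set {1, 4, 7}):
k:     0  1  2  3  4  5  6  7  8  9 10 11
g(k):  0  1  0  1  2  0  1  2  0  1  0  1
So g(11) = 1.
Row B is a plain Nim row of size 16, so its Grundy value is 16.
Grundy values for row C (subtraction set {2, 3}):
k:     0  1  2  3  4  5  6  7  8  9 10 11 12 13 14
g(k):  0  0  1  1  2  0  0  1  1  2  0  0  1  1  2
So g(14) = 2.
By the Sprague-Grundy theorem, the Grundy value of a sum of independent games is the XOR of the component values.
Combined value = 1 ⊕ 16 ⊕ 2 = 19.

19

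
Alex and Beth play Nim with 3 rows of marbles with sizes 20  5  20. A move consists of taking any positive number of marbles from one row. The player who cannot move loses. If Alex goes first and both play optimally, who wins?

Nim-sum: 20 ⊕ 5 ⊕ 20 = 5.
The nim-sum is 5 ≠ 0, so this is an N-position: the player to move can win; Alex has a winning move.

Alex wins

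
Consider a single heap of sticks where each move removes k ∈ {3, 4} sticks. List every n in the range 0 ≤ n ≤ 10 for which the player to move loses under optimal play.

0, 1, 2, 7, 8, 9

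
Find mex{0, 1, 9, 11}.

The values 0, 1 are all present; 2 is the first non-negative integer missing from the set.

2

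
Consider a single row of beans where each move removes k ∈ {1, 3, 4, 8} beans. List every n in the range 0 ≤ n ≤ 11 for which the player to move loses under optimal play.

0, 2, 7, 9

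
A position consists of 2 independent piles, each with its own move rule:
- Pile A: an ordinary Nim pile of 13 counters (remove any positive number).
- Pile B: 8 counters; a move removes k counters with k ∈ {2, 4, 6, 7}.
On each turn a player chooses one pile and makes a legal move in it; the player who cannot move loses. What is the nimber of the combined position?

9

Pile A is a plain Nim pile of size 13, so its Grundy value is 13.
Grundy values for pile B (subtraction set {2, 4, 6, 7}):
g(0) = mex{} = 0
g(1) = mex{} = 0
g(2) = mex{0} = 1
g(3) = mex{0} = 1
g(4) = mex{0,1} = 2
g(5) = mex{0,1} = 2
g(6) = mex{0,1,2} = 3
g(7) = mex{0,1,2} = 3
g(8) = mex{0,1,2,3} = 4
So g(8) = 4.
By the Sprague-Grundy theorem, the Grundy value of a sum of independent games is the XOR of the component values.
Combined value = 13 ⊕ 4 = 9.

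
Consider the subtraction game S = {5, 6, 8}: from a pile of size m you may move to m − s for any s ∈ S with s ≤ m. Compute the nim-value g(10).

Grundy values for subtraction set {5, 6, 8}:
g(0) = mex{} = 0
g(1) = mex{} = 0
g(2) = mex{} = 0
g(3) = mex{} = 0
g(4) = mex{} = 0
g(5) = mex{0} = 1
g(6) = mex{0} = 1
g(7) = mex{0} = 1
g(8) = mex{0} = 1
g(9) = mex{0} = 1
g(10) = mex{0,1} = 2
So g(10) = 2.

2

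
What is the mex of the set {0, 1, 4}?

2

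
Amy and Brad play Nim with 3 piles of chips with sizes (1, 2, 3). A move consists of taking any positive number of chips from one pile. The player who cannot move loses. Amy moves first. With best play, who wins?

Brad wins

Bitwise XOR of the heap sizes:
  01  (1)
  10  (2)
  11  (3)
  --
  00  (0)
The nim-sum is 0, so this is a P-position: the player to move is in a losing position under optimal play; Amy is about to move from it and so loses — Brad wins.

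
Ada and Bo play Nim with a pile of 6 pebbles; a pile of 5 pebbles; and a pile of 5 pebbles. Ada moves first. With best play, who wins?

Nim-sum: 6 ^ 5 ^ 5 = 6.
The nim-sum is 6 ≠ 0, so this is an N-position: the player to move can win; Ada has a winning move.

Ada wins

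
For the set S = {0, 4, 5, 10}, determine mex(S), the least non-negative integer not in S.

1

0 is in the set but 1 is not, so the mex is 1.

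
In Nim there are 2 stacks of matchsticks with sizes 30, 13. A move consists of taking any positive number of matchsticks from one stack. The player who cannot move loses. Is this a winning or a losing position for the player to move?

In binary:
  11110  (30)
  01101  (13)
  -----
  10011  (19)
The nim-sum is 19 ≠ 0, so this is an N-position: the player to move can win.

Winning position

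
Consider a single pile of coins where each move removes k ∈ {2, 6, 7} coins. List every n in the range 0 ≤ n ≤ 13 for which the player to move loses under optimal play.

Grundy values for subtraction set {2, 6, 7}:
k:     0  1  2  3  4  5  6  7  8  9 10 11 12 13
g(k):  0  0  1  1  0  0  1  1  2  0  3  1  2  0
The P-positions (g = 0) in 0..13 are 0, 1, 4, 5, 9, 13.

0, 1, 4, 5, 9, 13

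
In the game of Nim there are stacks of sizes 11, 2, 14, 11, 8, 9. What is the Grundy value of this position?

Compute the nim-sum pairwise:
11 ⊕ 2 = 9
9 ⊕ 14 = 7
7 ⊕ 11 = 12
12 ⊕ 8 = 4
4 ⊕ 9 = 13

13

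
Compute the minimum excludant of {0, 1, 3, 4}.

The values 0, 1 are all present; 2 is the first non-negative integer missing from the set.

2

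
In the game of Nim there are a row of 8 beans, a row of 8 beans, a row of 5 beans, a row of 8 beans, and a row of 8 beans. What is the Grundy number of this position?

Compute the nim-sum pairwise:
8 XOR 8 = 0
0 XOR 5 = 5
5 XOR 8 = 13
13 XOR 8 = 5

5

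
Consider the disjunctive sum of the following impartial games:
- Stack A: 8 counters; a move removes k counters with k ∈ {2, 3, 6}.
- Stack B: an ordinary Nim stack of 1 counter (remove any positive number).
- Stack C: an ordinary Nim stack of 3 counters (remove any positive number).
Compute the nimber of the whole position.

Build the Grundy sequence for stack A with g(k) = mex{g(k−s) : s ∈ {2, 3, 6}, s ≤ k}:
k:     0  1  2  3  4  5  6  7  8
g(k):  0  0  1  1  2  0  3  1  2
So g(8) = 2.
Stack B is a plain Nim stack of size 1, so its Grundy value is 1.
Stack C is a plain Nim stack of size 3, so its Grundy value is 3.
The value of a disjunctive sum is the nim-sum of the parts.
Combined value = 2 XOR 1 XOR 3 = 0.

0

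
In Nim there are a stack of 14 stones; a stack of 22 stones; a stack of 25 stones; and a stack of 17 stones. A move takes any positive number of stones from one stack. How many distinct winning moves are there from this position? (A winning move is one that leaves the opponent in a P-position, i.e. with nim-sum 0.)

3

Compute the nim-sum pairwise:
14 XOR 22 = 24
24 XOR 25 = 1
1 XOR 17 = 16
The overall nim-sum is X = 16. A stack of size p has a winning move iff p XOR X < p (reduce it to p XOR X).
  14: 14 XOR 16 = 30 ≥ 14 — no move.
  22: 22 XOR 16 = 6 < 22 — winning move (to 6).
  25: 25 XOR 16 = 9 < 25 — winning move (to 9).
  17: 17 XOR 16 = 1 < 17 — winning move (to 1).
That gives 3 winning moves.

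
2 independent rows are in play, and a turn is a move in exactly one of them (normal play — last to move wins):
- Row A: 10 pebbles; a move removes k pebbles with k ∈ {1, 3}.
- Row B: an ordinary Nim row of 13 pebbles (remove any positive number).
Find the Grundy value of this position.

Grundy values for row A (subtraction set {1, 3}):
g(0) = mex{} = 0
g(1) = mex{0} = 1
g(2) = mex{1} = 0
g(3) = mex{0} = 1
g(4) = mex{1} = 0
g(5) = mex{0} = 1
g(6) = mex{1} = 0
g(7) = mex{0} = 1
g(8) = mex{1} = 0
g(9) = mex{0} = 1
g(10) = mex{1} = 0
So g(10) = 0.
Row B is a plain Nim row of size 13, so its Grundy value is 13.
The value of a disjunctive sum is the nim-sum of the parts.
Combined value = 0 ⊕ 13 = 13.

13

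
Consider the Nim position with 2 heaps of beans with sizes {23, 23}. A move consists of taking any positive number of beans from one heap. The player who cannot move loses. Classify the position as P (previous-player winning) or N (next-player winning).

P-position

Compute the nim-sum pairwise:
23 ^ 23 = 0
The nim-sum is 0, so this is a P-position: the player to move is in a losing position under optimal play.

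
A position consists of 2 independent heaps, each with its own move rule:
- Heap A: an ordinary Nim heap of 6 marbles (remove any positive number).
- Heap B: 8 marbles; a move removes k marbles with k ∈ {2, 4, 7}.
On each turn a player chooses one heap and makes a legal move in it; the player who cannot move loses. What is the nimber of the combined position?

Heap A is a plain Nim heap of size 6, so its Grundy value is 6.
Grundy values for heap B (subtraction set {2, 4, 7}):
k:     0  1  2  3  4  5  6  7  8
g(k):  0  0  1  1  2  2  0  3  1
So g(8) = 1.
By the Sprague-Grundy theorem, the Grundy value of a sum of independent games is the XOR of the component values.
Combined value = 6 XOR 1 = 7.

7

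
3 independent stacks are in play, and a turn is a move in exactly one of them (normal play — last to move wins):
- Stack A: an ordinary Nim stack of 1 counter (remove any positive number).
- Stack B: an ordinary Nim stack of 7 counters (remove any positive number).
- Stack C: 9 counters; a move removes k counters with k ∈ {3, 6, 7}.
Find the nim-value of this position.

Stack A is a plain Nim stack of size 1, so its Grundy value is 1.
Stack B is a plain Nim stack of size 7, so its Grundy value is 7.
Build the Grundy sequence for stack C with g(k) = mex{g(k−s) : s ∈ {3, 6, 7}, s ≤ k}:
k:     0  1  2  3  4  5  6  7  8  9
g(k):  0  0  0  1  1  1  2  2  2  3
So g(9) = 3.
The value of a disjunctive sum is the nim-sum of the parts.
Combined value = 1 XOR 7 XOR 3 = 5.

5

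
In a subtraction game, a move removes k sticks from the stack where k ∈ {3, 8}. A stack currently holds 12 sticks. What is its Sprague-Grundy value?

0

Compute g(0), g(1), … for moves {3, 8}:
g(0) = mex{} = 0
g(1) = mex{} = 0
g(2) = mex{} = 0
g(3) = mex{0} = 1
g(4) = mex{0} = 1
g(5) = mex{0} = 1
g(6) = mex{1} = 0
g(7) = mex{1} = 0
g(8) = mex{0,1} = 2
g(9) = mex{0} = 1
g(10) = mex{0} = 1
g(11) = mex{1,2} = 0
g(12) = mex{1} = 0
So g(12) = 0.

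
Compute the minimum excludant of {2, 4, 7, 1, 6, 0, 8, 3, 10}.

The values 0, 1, 2, 3, 4 are all present; 5 is the first non-negative integer missing from the set.

5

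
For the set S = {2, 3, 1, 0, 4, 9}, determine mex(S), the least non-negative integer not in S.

5

The values 0, 1, 2, 3, 4 are all present; 5 is the first non-negative integer missing from the set.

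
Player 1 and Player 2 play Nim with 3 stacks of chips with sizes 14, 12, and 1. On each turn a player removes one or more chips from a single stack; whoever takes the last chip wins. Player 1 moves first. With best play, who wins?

Player 1 wins

Nim-sum: 14 ^ 12 ^ 1 = 3.
The nim-sum is 3 ≠ 0, so this is an N-position: the player to move can win; Player 1 has a winning move.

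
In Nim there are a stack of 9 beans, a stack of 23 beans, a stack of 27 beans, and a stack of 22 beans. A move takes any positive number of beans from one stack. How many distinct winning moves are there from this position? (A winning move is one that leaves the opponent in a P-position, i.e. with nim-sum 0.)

3

Nim-sum: 9 ^ 23 ^ 27 ^ 22 = 19.
The overall nim-sum is X = 19. A stack of size p has a winning move iff p XOR X < p (reduce it to p XOR X).
  9: 9 XOR 19 = 26 ≥ 9 — no move.
  23: 23 XOR 19 = 4 < 23 — winning move (to 4).
  27: 27 XOR 19 = 8 < 27 — winning move (to 8).
  22: 22 XOR 19 = 5 < 22 — winning move (to 5).
That gives 3 winning moves.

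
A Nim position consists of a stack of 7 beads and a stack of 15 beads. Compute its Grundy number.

Compute the nim-sum pairwise:
7 XOR 15 = 8

8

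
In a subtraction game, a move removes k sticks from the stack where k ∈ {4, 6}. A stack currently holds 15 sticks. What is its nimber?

Build the Grundy sequence with g(k) = mex{g(k−s) : s ∈ {4, 6}, s ≤ k}:
k:     0  1  2  3  4  5  6  7  8  9 10 11 12 13 14 15
g(k):  0  0  0  0  1  1  1  1  2  2  0  0  0  0  1  1
So g(15) = 1.

1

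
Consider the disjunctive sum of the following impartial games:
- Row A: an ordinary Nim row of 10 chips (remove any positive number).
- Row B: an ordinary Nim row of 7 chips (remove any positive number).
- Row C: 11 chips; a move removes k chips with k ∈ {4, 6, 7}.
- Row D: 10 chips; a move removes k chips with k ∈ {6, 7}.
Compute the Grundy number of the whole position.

12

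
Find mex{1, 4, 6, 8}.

0 is not in the set, so the mex is 0.

0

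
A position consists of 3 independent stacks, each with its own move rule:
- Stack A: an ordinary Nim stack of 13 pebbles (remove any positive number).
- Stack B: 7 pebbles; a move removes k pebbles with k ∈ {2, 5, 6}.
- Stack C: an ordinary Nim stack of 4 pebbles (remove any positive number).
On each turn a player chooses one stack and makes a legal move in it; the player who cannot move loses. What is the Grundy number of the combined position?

10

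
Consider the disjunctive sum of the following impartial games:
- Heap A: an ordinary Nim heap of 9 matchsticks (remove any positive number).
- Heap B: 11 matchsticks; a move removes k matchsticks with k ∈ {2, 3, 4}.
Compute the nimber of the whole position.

11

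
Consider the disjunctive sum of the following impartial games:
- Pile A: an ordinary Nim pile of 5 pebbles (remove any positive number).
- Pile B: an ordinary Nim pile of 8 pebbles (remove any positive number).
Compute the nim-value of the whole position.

Pile A is a plain Nim pile of size 5, so its Grundy value is 5.
Pile B is a plain Nim pile of size 8, so its Grundy value is 8.
By the Sprague-Grundy theorem, the Grundy value of a sum of independent games is the XOR of the component values.
Combined value = 5 ⊕ 8 = 13.

13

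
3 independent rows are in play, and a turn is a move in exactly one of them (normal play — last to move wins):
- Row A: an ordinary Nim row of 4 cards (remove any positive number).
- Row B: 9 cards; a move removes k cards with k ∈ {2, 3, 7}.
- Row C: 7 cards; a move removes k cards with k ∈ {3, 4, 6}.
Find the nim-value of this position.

Row A is a plain Nim row of size 4, so its Grundy value is 4.
Grundy values for row B (subtraction set {2, 3, 7}):
k:     0  1  2  3  4  5  6  7  8  9
g(k):  0  0  1  1  2  0  0  1  1  2
So g(9) = 2.
Build the Grundy sequence for row C with g(k) = mex{g(k−s) : s ∈ {3, 4, 6}, s ≤ k}:
k:     0  1  2  3  4  5  6  7
g(k):  0  0  0  1  1  1  2  2
So g(7) = 2.
By the Sprague-Grundy theorem, the Grundy value of a sum of independent games is the XOR of the component values.
Combined value = 4 XOR 2 XOR 2 = 4.

4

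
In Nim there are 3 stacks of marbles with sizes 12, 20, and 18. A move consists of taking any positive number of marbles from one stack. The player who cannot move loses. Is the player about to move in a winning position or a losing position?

Winning position

In binary:
  01100  (12)
  10100  (20)
  10010  (18)
  -----
  01010  (10)
The nim-sum is 10 ≠ 0, so this is an N-position: the player to move can win.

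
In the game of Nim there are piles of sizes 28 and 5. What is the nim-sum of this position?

Nim-sum: 28 ^ 5 = 25.

25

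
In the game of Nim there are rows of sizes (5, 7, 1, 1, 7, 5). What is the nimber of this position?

Nim-sum: 5 XOR 7 XOR 1 XOR 1 XOR 7 XOR 5 = 0.

0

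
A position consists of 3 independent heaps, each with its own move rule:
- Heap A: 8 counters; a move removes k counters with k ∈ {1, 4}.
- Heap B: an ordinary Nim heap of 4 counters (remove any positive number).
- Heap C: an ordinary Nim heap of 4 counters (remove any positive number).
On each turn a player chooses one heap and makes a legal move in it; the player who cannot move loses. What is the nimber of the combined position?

1

Build the Grundy sequence for heap A with g(k) = mex{g(k−s) : s ∈ {1, 4}, s ≤ k}:
g(0) = mex{} = 0
g(1) = mex{0} = 1
g(2) = mex{1} = 0
g(3) = mex{0} = 1
g(4) = mex{0,1} = 2
g(5) = mex{1,2} = 0
g(6) = mex{0} = 1
g(7) = mex{1} = 0
g(8) = mex{0,2} = 1
So g(8) = 1.
Heap B is a plain Nim heap of size 4, so its Grundy value is 4.
Heap C is a plain Nim heap of size 4, so its Grundy value is 4.
The value of a disjunctive sum is the nim-sum of the parts.
Combined value = 1 ⊕ 4 ⊕ 4 = 1.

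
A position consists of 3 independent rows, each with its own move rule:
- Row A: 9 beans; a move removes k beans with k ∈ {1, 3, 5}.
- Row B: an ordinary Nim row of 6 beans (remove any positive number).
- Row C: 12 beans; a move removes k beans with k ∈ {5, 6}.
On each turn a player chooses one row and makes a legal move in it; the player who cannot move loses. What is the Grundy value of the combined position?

For row A, compute g(0), g(1), … with moves {1, 3, 5}:
g(0) = mex{} = 0
g(1) = mex{0} = 1
g(2) = mex{1} = 0
g(3) = mex{0} = 1
g(4) = mex{1} = 0
g(5) = mex{0} = 1
g(6) = mex{1} = 0
g(7) = mex{0} = 1
g(8) = mex{1} = 0
g(9) = mex{0} = 1
So g(9) = 1.
Row B is a plain Nim row of size 6, so its Grundy value is 6.
For row C, compute g(0), g(1), … with moves {5, 6}:
g(0) = mex{} = 0
g(1) = mex{} = 0
g(2) = mex{} = 0
g(3) = mex{} = 0
g(4) = mex{} = 0
g(5) = mex{0} = 1
g(6) = mex{0} = 1
g(7) = mex{0} = 1
g(8) = mex{0} = 1
g(9) = mex{0} = 1
g(10) = mex{0,1} = 2
g(11) = mex{1} = 0
g(12) = mex{1} = 0
So g(12) = 0.
By the Sprague-Grundy theorem, the Grundy value of a sum of independent games is the XOR of the component values.
Combined value = 1 XOR 6 XOR 0 = 7.

7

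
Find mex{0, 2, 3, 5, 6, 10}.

0 is in the set but 1 is not, so the mex is 1.

1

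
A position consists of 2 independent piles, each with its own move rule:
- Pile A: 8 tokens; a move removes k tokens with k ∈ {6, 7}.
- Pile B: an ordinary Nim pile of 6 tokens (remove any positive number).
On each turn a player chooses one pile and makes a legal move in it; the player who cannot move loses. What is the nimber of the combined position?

7

Build the Grundy sequence for pile A with g(k) = mex{g(k−s) : s ∈ {6, 7}, s ≤ k}:
k:     0  1  2  3  4  5  6  7  8
g(k):  0  0  0  0  0  0  1  1  1
So g(8) = 1.
Pile B is a plain Nim pile of size 6, so its Grundy value is 6.
By the Sprague-Grundy theorem, the Grundy value of a sum of independent games is the XOR of the component values.
Combined value = 1 ⊕ 6 = 7.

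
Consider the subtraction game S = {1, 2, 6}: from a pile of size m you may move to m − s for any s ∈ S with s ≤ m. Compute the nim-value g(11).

1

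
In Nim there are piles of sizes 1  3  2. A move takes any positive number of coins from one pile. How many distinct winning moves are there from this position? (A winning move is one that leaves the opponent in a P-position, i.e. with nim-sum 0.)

0

Nim-sum: 1 ⊕ 3 ⊕ 2 = 0.
The nim-sum is already 0, so every move leaves a nonzero nim-sum — there are no winning moves.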